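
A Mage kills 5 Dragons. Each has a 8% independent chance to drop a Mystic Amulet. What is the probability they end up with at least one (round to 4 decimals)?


P(at least one) = 1 - P(none) = 1 - (1-p)^n
p = 8/100 = 0.08
1 - p = 0.92
(1 - p)^5 = 0.92^5 = 0.659082
P(at least one) = 1 - 0.659082 = 0.3409

0.3409


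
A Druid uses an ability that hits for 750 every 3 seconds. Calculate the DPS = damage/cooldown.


DPS = damage / cooldown
= 750 / 3
= 250.00

250.00 DPS


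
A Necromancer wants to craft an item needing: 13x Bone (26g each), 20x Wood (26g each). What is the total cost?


Cost breakdown:
  Bone: 13 * 26 = 338
  Wood: 20 * 26 = 520
Total = 338 + 520 = 858

858 gold


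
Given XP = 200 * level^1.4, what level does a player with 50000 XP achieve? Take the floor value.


XP = 200 * level^1.4, so level = (XP / 200)^(1/1.4)
= (50000 / 200)^(1/1.4)
= 250.0^0.7143
= 51.6196
Floor: level = 51

level 51


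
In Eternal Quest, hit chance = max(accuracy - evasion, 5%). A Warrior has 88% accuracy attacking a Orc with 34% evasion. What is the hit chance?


accuracy - evasion = 88 - 34 = 54
Apply floor: max(54, 5) = 54
Hit chance = 54%

54%


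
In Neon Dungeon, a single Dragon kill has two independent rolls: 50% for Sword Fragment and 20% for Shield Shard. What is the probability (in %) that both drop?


For independent events, P(both) = P(A) * P(B)
= 50% * 20%
= 1000 / 100 %
= 10.0%

10.0%


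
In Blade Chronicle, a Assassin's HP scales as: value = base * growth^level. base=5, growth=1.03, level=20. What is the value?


value = base * growth^level
= 5 * 1.03^20
= 5 * 1.806111
= 9.03

9.03 HP


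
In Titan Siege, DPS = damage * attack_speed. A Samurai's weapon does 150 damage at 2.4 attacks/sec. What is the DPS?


DPS = damage * attack_speed
= 150 * 2.4
= 360.0

360.0 DPS


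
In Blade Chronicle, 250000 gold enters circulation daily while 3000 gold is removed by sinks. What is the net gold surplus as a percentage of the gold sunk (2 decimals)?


Net gold = 250000 - 3000 = 247000
Inflation rate = net / sunk * 100 = 247000 / 3000 * 100
= 82.333333 * 100
= 8233.33%

8233.33%


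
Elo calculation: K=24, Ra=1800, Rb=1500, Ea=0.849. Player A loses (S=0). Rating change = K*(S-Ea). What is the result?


Elo update: delta = K * (S - Ea), where S = 0 (loses)
S - Ea = 0 - 0.849 = -0.849
Rating change = 24 * -0.849
= -20.38

-20.38 rating points


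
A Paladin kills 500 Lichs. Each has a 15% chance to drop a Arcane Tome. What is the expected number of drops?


Expected drops = kills * (drop_rate / 100)
= 500 * (15 / 100)
= 500 * 0.15
= 75.0

75.0 drops


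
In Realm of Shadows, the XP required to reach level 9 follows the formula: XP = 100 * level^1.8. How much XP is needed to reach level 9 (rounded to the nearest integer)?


XP = 100 * level^1.8
Substitute level = 9:
XP = 100 * 9^1.8
= 100 * 52.1959
= 5220

5220 XP


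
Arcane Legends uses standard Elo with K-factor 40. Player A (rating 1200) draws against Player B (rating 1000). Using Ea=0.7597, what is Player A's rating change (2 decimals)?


Elo update: delta = K * (S - Ea), where S = 0.5 (draws)
S - Ea = 0.5 - 0.7597 = -0.2597
Rating change = 40 * -0.2597
= -10.39

-10.39 rating points


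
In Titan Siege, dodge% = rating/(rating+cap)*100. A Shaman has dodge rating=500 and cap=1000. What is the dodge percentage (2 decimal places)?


dodge% = 500 / (500 + 1000) * 100
= 500 / 1500 * 100
= 0.333333 * 100
= 33.33%

33.33%


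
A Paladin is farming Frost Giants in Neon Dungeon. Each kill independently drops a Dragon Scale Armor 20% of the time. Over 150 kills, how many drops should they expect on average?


Expected drops = kills * (drop_rate / 100)
= 150 * (20 / 100)
= 150 * 0.2
= 30.0

30.0 drops


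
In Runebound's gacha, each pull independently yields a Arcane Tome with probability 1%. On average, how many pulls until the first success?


Expected pulls for a geometric distribution = 1/p = 100 / rate%
= 100 / 1
= 100.0

100.0 pulls


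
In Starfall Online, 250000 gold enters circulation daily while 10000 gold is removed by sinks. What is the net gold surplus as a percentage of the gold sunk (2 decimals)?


Net gold = 250000 - 10000 = 240000
Inflation rate = net / sunk * 100 = 240000 / 10000 * 100
= 24.0 * 100
= 2400.00%

2400.00%


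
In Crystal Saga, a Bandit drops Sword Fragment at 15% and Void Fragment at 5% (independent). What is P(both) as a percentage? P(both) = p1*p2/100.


For independent events, P(both) = P(A) * P(B)
= 15% * 5%
= 75 / 100 %
= 0.75%

0.75%


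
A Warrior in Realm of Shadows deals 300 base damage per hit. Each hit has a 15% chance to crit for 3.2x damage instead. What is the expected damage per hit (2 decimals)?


E[dmg] = base * (1 + crit_chance * (crit_mult - 1))
cc as decimal = 15/100 = 0.15
cm - 1 = 3.2 - 1 = 2.2
Bonus factor = 0.15 * 2.2 = 0.33
Total multiplier = 1 + 0.33 = 1.33
Expected damage = 300 * 1.33 = 399.00

399.00 damage


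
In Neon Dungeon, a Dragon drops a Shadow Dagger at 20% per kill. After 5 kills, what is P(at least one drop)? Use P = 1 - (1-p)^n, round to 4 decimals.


P(at least one) = 1 - P(none) = 1 - (1-p)^n
p = 20/100 = 0.2
1 - p = 0.8
(1 - p)^5 = 0.8^5 = 0.327680
P(at least one) = 1 - 0.327680 = 0.6723

0.6723


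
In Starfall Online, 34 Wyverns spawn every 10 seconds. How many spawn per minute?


Spawns per minute = count * (60 / interval)
= 34 * (60 / 10)
= 34 * 6.0
= 204.0

204.0 per minute


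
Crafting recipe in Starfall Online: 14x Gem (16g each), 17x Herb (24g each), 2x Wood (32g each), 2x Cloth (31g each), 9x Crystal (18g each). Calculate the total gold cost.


Cost breakdown:
  Gem: 14 * 16 = 224
  Herb: 17 * 24 = 408
  Wood: 2 * 32 = 64
  Cloth: 2 * 31 = 62
  Crystal: 9 * 18 = 162
Total = 224 + 408 + 64 + 62 + 162 = 920

920 gold


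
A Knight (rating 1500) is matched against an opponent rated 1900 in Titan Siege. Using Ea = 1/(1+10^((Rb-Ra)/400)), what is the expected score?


Elo expected score: Ea = 1/(1 + 10^((Rb-Ra)/400))
Rb - Ra = 1900 - 1500 = 400
(Rb-Ra)/400 = 400/400 = 1.0
10^1.0 = 10.0
Ea = 1/(1 + 10.0) = 1/11.0 = 0.0909

0.0909


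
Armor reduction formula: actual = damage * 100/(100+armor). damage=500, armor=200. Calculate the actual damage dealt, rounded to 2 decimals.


actual = 500 * 100 / (100 + 200)
= 500 * 100 / 300
= 50000 / 300
= 166.67

166.67 damage


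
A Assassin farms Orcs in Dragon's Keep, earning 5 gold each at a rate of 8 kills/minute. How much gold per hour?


Gold per minute = 5 * 8 = 40
Gold per hour = 40 * 60 = 2400

2400 gold/hour


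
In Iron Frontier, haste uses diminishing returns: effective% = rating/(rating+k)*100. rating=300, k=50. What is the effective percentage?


effective% = rating / (rating + k) * 100
= 300 / (300 + 50) * 100
= 300 / 350 * 100
= 0.857143 * 100
= 85.71%

85.71%


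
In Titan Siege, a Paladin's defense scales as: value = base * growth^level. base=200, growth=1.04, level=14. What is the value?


value = base * growth^level
= 200 * 1.04^14
= 200 * 1.731676
= 346.34

346.34 defense


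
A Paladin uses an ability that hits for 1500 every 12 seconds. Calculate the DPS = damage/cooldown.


DPS = damage / cooldown
= 1500 / 12
= 125.00

125.00 DPS


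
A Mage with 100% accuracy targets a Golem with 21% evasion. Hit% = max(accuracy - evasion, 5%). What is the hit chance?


accuracy - evasion = 100 - 21 = 79
Apply floor: max(79, 5) = 79
Hit chance = 79%

79%


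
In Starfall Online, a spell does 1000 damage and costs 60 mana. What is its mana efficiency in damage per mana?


Efficiency = damage / mana
= 1000 / 60
= 16.67

16.67 dmg/mana


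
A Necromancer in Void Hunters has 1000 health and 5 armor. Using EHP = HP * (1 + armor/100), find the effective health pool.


EHP = 1000 * (1 + 5/100)
= 1000 * (1 + 0.05)
= 1000 * 1.05
= 1050.0

1050.0 EHP


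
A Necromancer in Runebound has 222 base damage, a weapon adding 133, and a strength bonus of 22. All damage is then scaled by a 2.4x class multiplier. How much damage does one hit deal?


Sum base + weapon + str = 222 + 133 + 22 = 377
Multiply by 2.4:
377 * 2.4 = 904.8

904.8 damage


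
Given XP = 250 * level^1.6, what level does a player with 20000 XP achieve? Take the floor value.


XP = 250 * level^1.6, so level = (XP / 250)^(1/1.6)
= (20000 / 250)^(1/1.6)
= 80.0^0.625
= 15.4679
Floor: level = 15

level 15


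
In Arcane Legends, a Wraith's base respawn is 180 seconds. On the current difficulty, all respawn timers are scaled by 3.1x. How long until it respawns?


Respawn time = base * multiplier
= 180 * 3.1
= 558.0 seconds

558.0 seconds


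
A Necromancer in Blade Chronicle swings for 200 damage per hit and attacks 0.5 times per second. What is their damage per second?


DPS = damage * attack_speed
= 200 * 0.5
= 100.0

100.0 DPS


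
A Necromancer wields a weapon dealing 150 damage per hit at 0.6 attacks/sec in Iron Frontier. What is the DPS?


DPS = damage * attack_speed
= 150 * 0.6
= 90.0

90.0 DPS


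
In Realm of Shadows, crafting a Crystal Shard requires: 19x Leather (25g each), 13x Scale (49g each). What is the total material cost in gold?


Cost breakdown:
  Leather: 19 * 25 = 475
  Scale: 13 * 49 = 637
Total = 475 + 637 = 1112

1112 gold


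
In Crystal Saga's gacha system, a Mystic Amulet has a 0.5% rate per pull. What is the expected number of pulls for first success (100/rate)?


Expected pulls for a geometric distribution = 1/p = 100 / rate%
= 100 / 0.5
= 200.0

200.0 pulls


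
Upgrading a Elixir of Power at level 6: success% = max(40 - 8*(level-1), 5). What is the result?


raw_rate = 40 - 8 * (6 - 1)
= 40 - 8 * 5
= 40 - 40
= 0
Apply floor: max(0, 5) = 5%

5%


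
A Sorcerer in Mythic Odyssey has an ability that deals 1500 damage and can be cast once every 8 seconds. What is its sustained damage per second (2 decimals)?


DPS = damage / cooldown
= 1500 / 8
= 187.50

187.50 DPS


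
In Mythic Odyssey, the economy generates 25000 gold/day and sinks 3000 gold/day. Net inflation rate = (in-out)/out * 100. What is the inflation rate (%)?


Net gold = 25000 - 3000 = 22000
Inflation rate = net / sunk * 100 = 22000 / 3000 * 100
= 7.333333 * 100
= 733.33%

733.33%


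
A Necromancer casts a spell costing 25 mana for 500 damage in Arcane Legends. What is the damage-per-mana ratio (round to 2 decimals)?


Efficiency = damage / mana
= 500 / 25
= 20.00

20.00 dmg/mana


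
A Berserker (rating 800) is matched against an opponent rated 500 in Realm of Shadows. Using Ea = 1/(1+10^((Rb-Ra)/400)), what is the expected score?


Elo expected score: Ea = 1/(1 + 10^((Rb-Ra)/400))
Rb - Ra = 500 - 800 = -300
(Rb-Ra)/400 = -300/400 = -0.75
10^-0.75 = 0.177828
Ea = 1/(1 + 0.177828) = 1/1.177828 = 0.8490

0.8490


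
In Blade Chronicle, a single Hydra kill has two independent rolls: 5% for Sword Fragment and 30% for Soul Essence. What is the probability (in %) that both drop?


For independent events, P(both) = P(A) * P(B)
= 5% * 30%
= 150 / 100 %
= 1.5%

1.5%


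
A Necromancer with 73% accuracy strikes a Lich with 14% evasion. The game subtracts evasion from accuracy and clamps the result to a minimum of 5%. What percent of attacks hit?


accuracy - evasion = 73 - 14 = 59
Apply floor: max(59, 5) = 59
Hit chance = 59%

59%


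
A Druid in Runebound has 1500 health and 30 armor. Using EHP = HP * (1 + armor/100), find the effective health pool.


EHP = 1500 * (1 + 30/100)
= 1500 * (1 + 0.3)
= 1500 * 1.3
= 1950.0

1950.0 EHP


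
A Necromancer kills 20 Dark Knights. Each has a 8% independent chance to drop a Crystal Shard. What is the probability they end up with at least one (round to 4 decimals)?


P(at least one) = 1 - P(none) = 1 - (1-p)^n
p = 8/100 = 0.08
1 - p = 0.92
(1 - p)^20 = 0.92^20 = 0.188693
P(at least one) = 1 - 0.188693 = 0.8113

0.8113


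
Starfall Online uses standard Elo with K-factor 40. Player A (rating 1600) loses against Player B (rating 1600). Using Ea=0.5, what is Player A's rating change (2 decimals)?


Elo update: delta = K * (S - Ea), where S = 0 (loses)
S - Ea = 0 - 0.5 = -0.5
Rating change = 40 * -0.5
= -20.00

-20.00 rating points


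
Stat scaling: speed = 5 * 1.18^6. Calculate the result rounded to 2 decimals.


value = base * growth^level
= 5 * 1.18^6
= 5 * 2.699554
= 13.50

13.50 speed


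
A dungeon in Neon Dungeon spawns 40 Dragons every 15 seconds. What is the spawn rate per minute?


Spawns per minute = count * (60 / interval)
= 40 * (60 / 15)
= 40 * 4.0
= 160.0

160.0 per minute


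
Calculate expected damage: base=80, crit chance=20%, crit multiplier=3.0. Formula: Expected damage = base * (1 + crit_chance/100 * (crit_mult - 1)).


E[dmg] = base * (1 + crit_chance * (crit_mult - 1))
cc as decimal = 20/100 = 0.2
cm - 1 = 3.0 - 1 = 2.0
Bonus factor = 0.2 * 2.0 = 0.4
Total multiplier = 1 + 0.4 = 1.4
Expected damage = 80 * 1.4 = 112.00

112.00 damage


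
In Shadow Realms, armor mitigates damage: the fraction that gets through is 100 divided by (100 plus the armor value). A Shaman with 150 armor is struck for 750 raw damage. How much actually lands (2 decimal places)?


actual = 750 * 100 / (100 + 150)
= 750 * 100 / 250
= 75000 / 250
= 300.00

300.00 damage


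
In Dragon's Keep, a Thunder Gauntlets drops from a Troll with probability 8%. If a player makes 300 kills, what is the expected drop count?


Expected drops = kills * (drop_rate / 100)
= 300 * (8 / 100)
= 300 * 0.08
= 24.0

24.0 drops


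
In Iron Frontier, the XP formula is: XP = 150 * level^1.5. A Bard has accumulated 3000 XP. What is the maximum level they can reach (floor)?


XP = 150 * level^1.5, so level = (XP / 150)^(1/1.5)
= (3000 / 150)^(1/1.5)
= 20.0^0.6667
= 7.3681
Floor: level = 7

level 7


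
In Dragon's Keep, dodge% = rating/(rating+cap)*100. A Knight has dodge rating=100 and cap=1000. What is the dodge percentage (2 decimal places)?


dodge% = 100 / (100 + 1000) * 100
= 100 / 1100 * 100
= 0.090909 * 100
= 9.09%

9.09%


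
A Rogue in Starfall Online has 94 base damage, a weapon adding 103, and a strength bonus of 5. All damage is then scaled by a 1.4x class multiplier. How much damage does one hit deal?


Sum base + weapon + str = 94 + 103 + 5 = 202
Multiply by 1.4:
202 * 1.4 = 282.8

282.8 damage


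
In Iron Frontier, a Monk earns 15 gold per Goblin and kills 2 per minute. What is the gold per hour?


Gold per minute = 15 * 2 = 30
Gold per hour = 30 * 60 = 1800

1800 gold/hour


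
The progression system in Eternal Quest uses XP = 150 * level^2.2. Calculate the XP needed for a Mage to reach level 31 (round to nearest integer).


XP = 150 * level^2.2
Substitute level = 31:
XP = 150 * 31^2.2
= 150 * 1909.8345
= 286475

286475 XP


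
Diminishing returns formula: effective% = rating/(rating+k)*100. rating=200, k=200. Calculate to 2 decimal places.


effective% = rating / (rating + k) * 100
= 200 / (200 + 200) * 100
= 200 / 400 * 100
= 0.5 * 100
= 50.00%

50.00%


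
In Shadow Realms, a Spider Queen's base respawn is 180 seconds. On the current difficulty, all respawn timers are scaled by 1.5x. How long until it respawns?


Respawn time = base * multiplier
= 180 * 1.5
= 270.0 seconds

270.0 seconds


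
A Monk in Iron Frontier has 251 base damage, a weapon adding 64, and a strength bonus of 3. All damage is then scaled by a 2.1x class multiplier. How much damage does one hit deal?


Sum base + weapon + str = 251 + 64 + 3 = 318
Multiply by 2.1:
318 * 2.1 = 667.8

667.8 damage


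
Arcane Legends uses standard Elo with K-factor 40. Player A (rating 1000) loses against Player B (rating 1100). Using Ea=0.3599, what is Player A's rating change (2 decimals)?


Elo update: delta = K * (S - Ea), where S = 0 (loses)
S - Ea = 0 - 0.3599 = -0.3599
Rating change = 40 * -0.3599
= -14.40

-14.40 rating points


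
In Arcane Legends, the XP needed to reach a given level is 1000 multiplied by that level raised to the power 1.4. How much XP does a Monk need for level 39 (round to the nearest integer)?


XP = 1000 * level^1.4
Substitute level = 39:
XP = 1000 * 39^1.4
= 1000 * 168.8459
= 168846

168846 XP


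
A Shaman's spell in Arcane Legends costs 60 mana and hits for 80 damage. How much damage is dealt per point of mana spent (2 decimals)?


Efficiency = damage / mana
= 80 / 60
= 1.33

1.33 dmg/mana


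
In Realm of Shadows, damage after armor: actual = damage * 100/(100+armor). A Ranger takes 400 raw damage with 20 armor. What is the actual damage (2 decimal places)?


actual = 400 * 100 / (100 + 20)
= 400 * 100 / 120
= 40000 / 120
= 333.33

333.33 damage


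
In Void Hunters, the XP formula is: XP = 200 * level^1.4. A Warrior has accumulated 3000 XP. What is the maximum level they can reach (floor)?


XP = 200 * level^1.4, so level = (XP / 200)^(1/1.4)
= (3000 / 200)^(1/1.4)
= 15.0^0.7143
= 6.9193
Floor: level = 6

level 6


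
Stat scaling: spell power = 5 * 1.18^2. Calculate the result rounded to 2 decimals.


value = base * growth^level
= 5 * 1.18^2
= 5 * 1.3924
= 6.96

6.96 spell power


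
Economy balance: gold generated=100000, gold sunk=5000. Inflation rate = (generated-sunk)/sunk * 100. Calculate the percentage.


Net gold = 100000 - 5000 = 95000
Inflation rate = net / sunk * 100 = 95000 / 5000 * 100
= 19.0 * 100
= 1900.00%

1900.00%


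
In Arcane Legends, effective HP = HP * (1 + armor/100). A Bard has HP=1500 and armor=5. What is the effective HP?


EHP = 1500 * (1 + 5/100)
= 1500 * (1 + 0.05)
= 1500 * 1.05
= 1575.0

1575.0 EHP


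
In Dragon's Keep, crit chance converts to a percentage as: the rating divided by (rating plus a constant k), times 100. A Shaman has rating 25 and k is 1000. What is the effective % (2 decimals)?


effective% = rating / (rating + k) * 100
= 25 / (25 + 1000) * 100
= 25 / 1025 * 100
= 0.02439 * 100
= 2.44%

2.44%


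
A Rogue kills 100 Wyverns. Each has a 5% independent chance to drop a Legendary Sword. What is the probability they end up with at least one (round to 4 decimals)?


P(at least one) = 1 - P(none) = 1 - (1-p)^n
p = 5/100 = 0.05
1 - p = 0.95
(1 - p)^100 = 0.95^100 = 0.005921
P(at least one) = 1 - 0.005921 = 0.9941

0.9941


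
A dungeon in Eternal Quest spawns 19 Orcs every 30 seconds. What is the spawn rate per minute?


Spawns per minute = count * (60 / interval)
= 19 * (60 / 30)
= 19 * 2.0
= 38.0

38.0 per minute


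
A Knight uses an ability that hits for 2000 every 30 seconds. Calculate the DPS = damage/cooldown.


DPS = damage / cooldown
= 2000 / 30
= 66.67

66.67 DPS


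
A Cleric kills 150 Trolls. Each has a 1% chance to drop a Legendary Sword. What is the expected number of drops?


Expected drops = kills * (drop_rate / 100)
= 150 * (1 / 100)
= 150 * 0.01
= 1.5

1.5 drops


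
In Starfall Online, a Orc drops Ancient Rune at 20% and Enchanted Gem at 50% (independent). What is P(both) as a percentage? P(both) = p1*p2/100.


For independent events, P(both) = P(A) * P(B)
= 20% * 50%
= 1000 / 100 %
= 10.0%

10.0%


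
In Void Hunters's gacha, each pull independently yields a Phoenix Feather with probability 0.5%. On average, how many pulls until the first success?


Expected pulls for a geometric distribution = 1/p = 100 / rate%
= 100 / 0.5
= 200.0

200.0 pulls


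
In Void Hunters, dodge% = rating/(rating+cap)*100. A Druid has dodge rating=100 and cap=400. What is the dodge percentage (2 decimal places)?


dodge% = 100 / (100 + 400) * 100
= 100 / 500 * 100
= 0.2 * 100
= 20.00%

20.00%


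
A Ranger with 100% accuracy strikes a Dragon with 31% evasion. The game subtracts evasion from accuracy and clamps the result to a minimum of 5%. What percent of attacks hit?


accuracy - evasion = 100 - 31 = 69
Apply floor: max(69, 5) = 69
Hit chance = 69%

69%


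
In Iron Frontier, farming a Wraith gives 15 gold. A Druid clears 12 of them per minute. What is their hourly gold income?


Gold per minute = 15 * 12 = 180
Gold per hour = 180 * 60 = 10800

10800 gold/hour


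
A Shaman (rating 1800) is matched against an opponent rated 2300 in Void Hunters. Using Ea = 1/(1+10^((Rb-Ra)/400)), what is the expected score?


Elo expected score: Ea = 1/(1 + 10^((Rb-Ra)/400))
Rb - Ra = 2300 - 1800 = 500
(Rb-Ra)/400 = 500/400 = 1.25
10^1.25 = 17.782794
Ea = 1/(1 + 17.782794) = 1/18.782794 = 0.0532

0.0532


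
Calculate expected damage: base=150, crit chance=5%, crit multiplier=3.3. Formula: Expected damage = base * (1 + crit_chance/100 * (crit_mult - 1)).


E[dmg] = base * (1 + crit_chance * (crit_mult - 1))
cc as decimal = 5/100 = 0.05
cm - 1 = 3.3 - 1 = 2.3
Bonus factor = 0.05 * 2.3 = 0.115
Total multiplier = 1 + 0.115 = 1.115
Expected damage = 150 * 1.115 = 167.25

167.25 damage


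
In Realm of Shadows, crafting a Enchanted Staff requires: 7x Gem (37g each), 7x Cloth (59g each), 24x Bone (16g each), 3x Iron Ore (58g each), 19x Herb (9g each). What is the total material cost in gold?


Cost breakdown:
  Gem: 7 * 37 = 259
  Cloth: 7 * 59 = 413
  Bone: 24 * 16 = 384
  Iron Ore: 3 * 58 = 174
  Herb: 19 * 9 = 171
Total = 259 + 413 + 384 + 174 + 171 = 1401

1401 gold


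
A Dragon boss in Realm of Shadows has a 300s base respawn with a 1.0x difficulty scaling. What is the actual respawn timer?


Respawn time = base * multiplier
= 300 * 1.0
= 300.0 seconds

300.0 seconds


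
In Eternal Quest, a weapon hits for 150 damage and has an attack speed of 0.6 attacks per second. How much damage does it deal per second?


DPS = damage * attack_speed
= 150 * 0.6
= 90.0

90.0 DPS


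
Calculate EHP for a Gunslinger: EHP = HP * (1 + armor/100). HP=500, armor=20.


EHP = 500 * (1 + 20/100)
= 500 * (1 + 0.2)
= 500 * 1.2
= 600.0

600.0 EHP


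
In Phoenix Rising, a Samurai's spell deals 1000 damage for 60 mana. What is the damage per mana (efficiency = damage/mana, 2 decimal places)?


Efficiency = damage / mana
= 1000 / 60
= 16.67

16.67 dmg/mana


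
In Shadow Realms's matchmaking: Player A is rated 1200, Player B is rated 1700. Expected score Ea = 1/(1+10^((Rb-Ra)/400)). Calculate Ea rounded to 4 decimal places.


Elo expected score: Ea = 1/(1 + 10^((Rb-Ra)/400))
Rb - Ra = 1700 - 1200 = 500
(Rb-Ra)/400 = 500/400 = 1.25
10^1.25 = 17.782794
Ea = 1/(1 + 17.782794) = 1/18.782794 = 0.0532

0.0532


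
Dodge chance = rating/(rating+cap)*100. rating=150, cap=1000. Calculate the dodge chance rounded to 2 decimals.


dodge% = 150 / (150 + 1000) * 100
= 150 / 1150 * 100
= 0.130435 * 100
= 13.04%

13.04%


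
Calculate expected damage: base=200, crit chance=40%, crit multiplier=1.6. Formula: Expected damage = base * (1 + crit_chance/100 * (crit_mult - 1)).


E[dmg] = base * (1 + crit_chance * (crit_mult - 1))
cc as decimal = 40/100 = 0.4
cm - 1 = 1.6 - 1 = 0.6
Bonus factor = 0.4 * 0.6 = 0.24
Total multiplier = 1 + 0.24 = 1.24
Expected damage = 200 * 1.24 = 248.00

248.00 damage


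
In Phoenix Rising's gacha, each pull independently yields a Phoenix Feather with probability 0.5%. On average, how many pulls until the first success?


Expected pulls for a geometric distribution = 1/p = 100 / rate%
= 100 / 0.5
= 200.0

200.0 pulls


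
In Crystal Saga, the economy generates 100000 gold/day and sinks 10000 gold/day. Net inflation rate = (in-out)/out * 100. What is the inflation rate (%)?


Net gold = 100000 - 10000 = 90000
Inflation rate = net / sunk * 100 = 90000 / 10000 * 100
= 9.0 * 100
= 900.00%

900.00%


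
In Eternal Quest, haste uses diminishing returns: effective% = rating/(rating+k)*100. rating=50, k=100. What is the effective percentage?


effective% = rating / (rating + k) * 100
= 50 / (50 + 100) * 100
= 50 / 150 * 100
= 0.333333 * 100
= 33.33%

33.33%


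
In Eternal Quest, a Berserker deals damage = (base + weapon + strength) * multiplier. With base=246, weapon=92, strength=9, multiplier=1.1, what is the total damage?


Sum base + weapon + str = 246 + 92 + 9 = 347
Multiply by 1.1:
347 * 1.1 = 381.7

381.7 damage


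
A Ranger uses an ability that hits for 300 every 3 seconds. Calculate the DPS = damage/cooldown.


DPS = damage / cooldown
= 300 / 3
= 100.00

100.00 DPS


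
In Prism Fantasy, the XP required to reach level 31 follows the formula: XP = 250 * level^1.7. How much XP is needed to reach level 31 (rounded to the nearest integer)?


XP = 250 * level^1.7
Substitute level = 31:
XP = 250 * 31^1.7
= 250 * 343.0164
= 85754

85754 XP


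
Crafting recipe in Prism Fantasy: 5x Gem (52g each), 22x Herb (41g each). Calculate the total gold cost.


Cost breakdown:
  Gem: 5 * 52 = 260
  Herb: 22 * 41 = 902
Total = 260 + 902 = 1162

1162 gold


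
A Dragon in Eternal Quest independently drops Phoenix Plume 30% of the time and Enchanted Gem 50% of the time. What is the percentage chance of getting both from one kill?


For independent events, P(both) = P(A) * P(B)
= 30% * 50%
= 1500 / 100 %
= 15.0%

15.0%


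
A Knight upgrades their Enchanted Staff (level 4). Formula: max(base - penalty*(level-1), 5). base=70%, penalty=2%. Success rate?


raw_rate = 70 - 2 * (4 - 1)
= 70 - 2 * 3
= 70 - 6
= 64
Apply floor: max(64, 5) = 64%

64%


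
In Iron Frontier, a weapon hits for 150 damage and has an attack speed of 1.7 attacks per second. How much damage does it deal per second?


DPS = damage * attack_speed
= 150 * 1.7
= 255.0

255.0 DPS


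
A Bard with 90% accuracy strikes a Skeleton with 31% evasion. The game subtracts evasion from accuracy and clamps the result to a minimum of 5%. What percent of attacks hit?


accuracy - evasion = 90 - 31 = 59
Apply floor: max(59, 5) = 59
Hit chance = 59%

59%


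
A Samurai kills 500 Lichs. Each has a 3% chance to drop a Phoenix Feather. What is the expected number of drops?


Expected drops = kills * (drop_rate / 100)
= 500 * (3 / 100)
= 500 * 0.03
= 15.0

15.0 drops


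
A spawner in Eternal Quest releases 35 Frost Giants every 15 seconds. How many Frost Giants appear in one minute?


Spawns per minute = count * (60 / interval)
= 35 * (60 / 15)
= 35 * 4.0
= 140.0

140.0 per minute


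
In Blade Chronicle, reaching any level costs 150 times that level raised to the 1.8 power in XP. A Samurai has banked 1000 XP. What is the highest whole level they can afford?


XP = 150 * level^1.8, so level = (XP / 150)^(1/1.8)
= (1000 / 150)^(1/1.8)
= 6.6667^0.5556
= 2.869
Floor: level = 2

level 2


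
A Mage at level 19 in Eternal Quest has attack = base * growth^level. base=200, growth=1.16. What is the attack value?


value = base * growth^level
= 200 * 1.16^19
= 200 * 16.776517
= 3355.30

3355.30 attack


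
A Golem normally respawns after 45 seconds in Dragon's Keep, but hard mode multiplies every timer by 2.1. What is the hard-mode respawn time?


Respawn time = base * multiplier
= 45 * 2.1
= 94.5 seconds

94.5 seconds


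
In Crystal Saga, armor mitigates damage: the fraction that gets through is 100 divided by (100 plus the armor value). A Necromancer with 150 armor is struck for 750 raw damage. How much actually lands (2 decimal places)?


actual = 750 * 100 / (100 + 150)
= 750 * 100 / 250
= 75000 / 250
= 300.00

300.00 damage


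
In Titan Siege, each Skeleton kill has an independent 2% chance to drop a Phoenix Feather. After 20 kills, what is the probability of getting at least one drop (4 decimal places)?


P(at least one) = 1 - P(none) = 1 - (1-p)^n
p = 2/100 = 0.02
1 - p = 0.98
(1 - p)^20 = 0.98^20 = 0.667608
P(at least one) = 1 - 0.667608 = 0.3324

0.3324


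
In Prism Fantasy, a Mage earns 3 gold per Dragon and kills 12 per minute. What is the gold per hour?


Gold per minute = 3 * 12 = 36
Gold per hour = 36 * 60 = 2160

2160 gold/hour


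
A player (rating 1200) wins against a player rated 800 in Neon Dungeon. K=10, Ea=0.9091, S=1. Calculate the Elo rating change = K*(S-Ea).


Elo update: delta = K * (S - Ea), where S = 1 (wins)
S - Ea = 1 - 0.9091 = 0.0909
Rating change = 10 * 0.0909
= 0.91

0.91 rating points


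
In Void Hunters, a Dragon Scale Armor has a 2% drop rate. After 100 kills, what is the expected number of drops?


Expected drops = kills * (drop_rate / 100)
= 100 * (2 / 100)
= 100 * 0.02
= 2.0

2.0 drops


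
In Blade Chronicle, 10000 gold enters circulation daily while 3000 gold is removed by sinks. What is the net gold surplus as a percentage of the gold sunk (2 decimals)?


Net gold = 10000 - 3000 = 7000
Inflation rate = net / sunk * 100 = 7000 / 3000 * 100
= 2.333333 * 100
= 233.33%

233.33%


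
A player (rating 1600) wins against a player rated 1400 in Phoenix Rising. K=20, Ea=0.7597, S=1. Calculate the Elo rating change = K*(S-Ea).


Elo update: delta = K * (S - Ea), where S = 1 (wins)
S - Ea = 1 - 0.7597 = 0.2403
Rating change = 20 * 0.2403
= 4.81

4.81 rating points


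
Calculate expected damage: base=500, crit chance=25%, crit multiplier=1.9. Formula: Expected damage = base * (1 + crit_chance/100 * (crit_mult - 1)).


E[dmg] = base * (1 + crit_chance * (crit_mult - 1))
cc as decimal = 25/100 = 0.25
cm - 1 = 1.9 - 1 = 0.9
Bonus factor = 0.25 * 0.9 = 0.225
Total multiplier = 1 + 0.225 = 1.225
Expected damage = 500 * 1.225 = 612.50

612.50 damage


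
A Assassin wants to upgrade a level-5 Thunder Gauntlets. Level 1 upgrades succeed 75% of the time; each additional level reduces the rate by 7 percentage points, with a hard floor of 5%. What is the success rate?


raw_rate = 75 - 7 * (5 - 1)
= 75 - 7 * 4
= 75 - 28
= 47
Apply floor: max(47, 5) = 47%

47%


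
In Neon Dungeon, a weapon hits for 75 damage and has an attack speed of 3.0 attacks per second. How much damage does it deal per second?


DPS = damage * attack_speed
= 75 * 3.0
= 225.0

225.0 DPS


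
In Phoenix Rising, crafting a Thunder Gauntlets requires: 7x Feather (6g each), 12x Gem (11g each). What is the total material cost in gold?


Cost breakdown:
  Feather: 7 * 6 = 42
  Gem: 12 * 11 = 132
Total = 42 + 132 = 174

174 gold


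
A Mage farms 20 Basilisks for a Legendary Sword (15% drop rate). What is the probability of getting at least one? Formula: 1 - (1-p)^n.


P(at least one) = 1 - P(none) = 1 - (1-p)^n
p = 15/100 = 0.15
1 - p = 0.85
(1 - p)^20 = 0.85^20 = 0.038760
P(at least one) = 1 - 0.038760 = 0.9612

0.9612


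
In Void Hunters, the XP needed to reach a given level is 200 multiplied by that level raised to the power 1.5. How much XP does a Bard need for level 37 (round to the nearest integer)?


XP = 200 * level^1.5
Substitute level = 37:
XP = 200 * 37^1.5
= 200 * 225.0622
= 45012

45012 XP


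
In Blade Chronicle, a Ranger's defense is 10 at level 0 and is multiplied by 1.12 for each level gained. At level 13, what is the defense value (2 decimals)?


value = base * growth^level
= 10 * 1.12^13
= 10 * 4.363493
= 43.63

43.63 defense


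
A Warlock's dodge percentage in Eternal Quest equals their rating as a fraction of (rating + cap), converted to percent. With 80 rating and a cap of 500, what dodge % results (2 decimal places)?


dodge% = 80 / (80 + 500) * 100
= 80 / 580 * 100
= 0.137931 * 100
= 13.79%

13.79%


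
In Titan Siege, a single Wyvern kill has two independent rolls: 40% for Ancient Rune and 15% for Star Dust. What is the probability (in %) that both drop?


For independent events, P(both) = P(A) * P(B)
= 40% * 15%
= 600 / 100 %
= 6.0%

6.0%


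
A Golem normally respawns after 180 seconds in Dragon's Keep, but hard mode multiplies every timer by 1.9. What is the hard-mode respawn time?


Respawn time = base * multiplier
= 180 * 1.9
= 342.0 seconds

342.0 seconds


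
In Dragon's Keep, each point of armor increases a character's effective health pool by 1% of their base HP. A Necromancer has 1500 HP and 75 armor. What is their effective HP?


EHP = 1500 * (1 + 75/100)
= 1500 * (1 + 0.75)
= 1500 * 1.75
= 2625.0

2625.0 EHP


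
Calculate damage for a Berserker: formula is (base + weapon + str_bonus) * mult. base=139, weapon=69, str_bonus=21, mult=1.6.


Sum base + weapon + str = 139 + 69 + 21 = 229
Multiply by 1.6:
229 * 1.6 = 366.4

366.4 damage


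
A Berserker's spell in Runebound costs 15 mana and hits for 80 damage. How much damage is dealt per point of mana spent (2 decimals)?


Efficiency = damage / mana
= 80 / 15
= 5.33

5.33 dmg/mana


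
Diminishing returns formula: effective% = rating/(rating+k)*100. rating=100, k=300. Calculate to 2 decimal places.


effective% = rating / (rating + k) * 100
= 100 / (100 + 300) * 100
= 100 / 400 * 100
= 0.25 * 100
= 25.00%

25.00%


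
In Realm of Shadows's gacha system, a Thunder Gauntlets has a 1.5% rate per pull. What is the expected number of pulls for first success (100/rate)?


Expected pulls for a geometric distribution = 1/p = 100 / rate%
= 100 / 1.5
= 66.67

66.67 pulls


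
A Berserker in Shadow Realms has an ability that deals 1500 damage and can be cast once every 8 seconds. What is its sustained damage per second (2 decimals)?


DPS = damage / cooldown
= 1500 / 8
= 187.50

187.50 DPS


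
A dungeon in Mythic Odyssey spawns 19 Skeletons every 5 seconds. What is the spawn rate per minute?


Spawns per minute = count * (60 / interval)
= 19 * (60 / 5)
= 19 * 12.0
= 228.0

228.0 per minute


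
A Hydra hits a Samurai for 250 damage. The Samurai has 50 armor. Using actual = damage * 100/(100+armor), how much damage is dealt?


actual = 250 * 100 / (100 + 50)
= 250 * 100 / 150
= 25000 / 150
= 166.67

166.67 damage


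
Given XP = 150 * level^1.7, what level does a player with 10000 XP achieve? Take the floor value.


XP = 150 * level^1.7, so level = (XP / 150)^(1/1.7)
= (10000 / 150)^(1/1.7)
= 66.6667^0.5882
= 11.8274
Floor: level = 11

level 11


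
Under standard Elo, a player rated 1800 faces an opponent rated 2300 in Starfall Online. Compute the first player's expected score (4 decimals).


Elo expected score: Ea = 1/(1 + 10^((Rb-Ra)/400))
Rb - Ra = 2300 - 1800 = 500
(Rb-Ra)/400 = 500/400 = 1.25
10^1.25 = 17.782794
Ea = 1/(1 + 17.782794) = 1/18.782794 = 0.0532

0.0532


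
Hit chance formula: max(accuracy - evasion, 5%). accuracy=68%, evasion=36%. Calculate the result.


accuracy - evasion = 68 - 36 = 32
Apply floor: max(32, 5) = 32
Hit chance = 32%

32%


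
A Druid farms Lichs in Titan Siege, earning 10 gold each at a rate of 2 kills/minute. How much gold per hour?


Gold per minute = 10 * 2 = 20
Gold per hour = 20 * 60 = 1200

1200 gold/hour


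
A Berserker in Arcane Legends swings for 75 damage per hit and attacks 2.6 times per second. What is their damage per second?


DPS = damage * attack_speed
= 75 * 2.6
= 195.0

195.0 DPS


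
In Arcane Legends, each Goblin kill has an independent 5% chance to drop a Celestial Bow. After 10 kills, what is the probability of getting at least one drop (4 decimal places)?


P(at least one) = 1 - P(none) = 1 - (1-p)^n
p = 5/100 = 0.05
1 - p = 0.95
(1 - p)^10 = 0.95^10 = 0.598737
P(at least one) = 1 - 0.598737 = 0.4013

0.4013


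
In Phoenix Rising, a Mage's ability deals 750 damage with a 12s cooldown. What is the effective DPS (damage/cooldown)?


DPS = damage / cooldown
= 750 / 12
= 62.50

62.50 DPS


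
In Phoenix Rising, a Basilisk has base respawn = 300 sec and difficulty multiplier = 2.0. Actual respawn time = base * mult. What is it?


Respawn time = base * multiplier
= 300 * 2.0
= 600.0 seconds

600.0 seconds


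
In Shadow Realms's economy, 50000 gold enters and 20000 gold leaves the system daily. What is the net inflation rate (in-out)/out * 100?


Net gold = 50000 - 20000 = 30000
Inflation rate = net / sunk * 100 = 30000 / 20000 * 100
= 1.5 * 100
= 150.00%

150.00%


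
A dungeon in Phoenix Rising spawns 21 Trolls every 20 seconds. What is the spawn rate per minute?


Spawns per minute = count * (60 / interval)
= 21 * (60 / 20)
= 21 * 3.0
= 63.0

63.0 per minute


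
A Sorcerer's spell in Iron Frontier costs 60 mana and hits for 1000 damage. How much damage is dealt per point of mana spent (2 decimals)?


Efficiency = damage / mana
= 1000 / 60
= 16.67

16.67 dmg/mana


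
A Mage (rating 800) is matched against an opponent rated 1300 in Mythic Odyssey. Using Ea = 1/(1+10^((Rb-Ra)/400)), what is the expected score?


Elo expected score: Ea = 1/(1 + 10^((Rb-Ra)/400))
Rb - Ra = 1300 - 800 = 500
(Rb-Ra)/400 = 500/400 = 1.25
10^1.25 = 17.782794
Ea = 1/(1 + 17.782794) = 1/18.782794 = 0.0532

0.0532


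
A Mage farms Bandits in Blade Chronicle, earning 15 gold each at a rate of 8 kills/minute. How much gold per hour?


Gold per minute = 15 * 8 = 120
Gold per hour = 120 * 60 = 7200

7200 gold/hour


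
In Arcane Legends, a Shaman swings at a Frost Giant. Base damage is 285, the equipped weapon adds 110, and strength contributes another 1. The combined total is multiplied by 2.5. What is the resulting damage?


Sum base + weapon + str = 285 + 110 + 1 = 396
Multiply by 2.5:
396 * 2.5 = 990.0

990.0 damage


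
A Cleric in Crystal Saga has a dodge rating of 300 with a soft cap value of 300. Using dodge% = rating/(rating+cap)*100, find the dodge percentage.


dodge% = 300 / (300 + 300) * 100
= 300 / 600 * 100
= 0.5 * 100
= 50.00%

50.00%


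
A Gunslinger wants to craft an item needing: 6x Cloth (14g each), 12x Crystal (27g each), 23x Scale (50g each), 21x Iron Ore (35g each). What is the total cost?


Cost breakdown:
  Cloth: 6 * 14 = 84
  Crystal: 12 * 27 = 324
  Scale: 23 * 50 = 1150
  Iron Ore: 21 * 35 = 735
Total = 84 + 324 + 1150 + 735 = 2293

2293 gold


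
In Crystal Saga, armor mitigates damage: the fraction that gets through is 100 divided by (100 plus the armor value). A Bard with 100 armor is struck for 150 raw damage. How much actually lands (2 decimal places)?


actual = 150 * 100 / (100 + 100)
= 150 * 100 / 200
= 15000 / 200
= 75.00

75.00 damage


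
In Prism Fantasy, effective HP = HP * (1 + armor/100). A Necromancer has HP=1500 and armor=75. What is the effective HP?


EHP = 1500 * (1 + 75/100)
= 1500 * (1 + 0.75)
= 1500 * 1.75
= 2625.0

2625.0 EHP


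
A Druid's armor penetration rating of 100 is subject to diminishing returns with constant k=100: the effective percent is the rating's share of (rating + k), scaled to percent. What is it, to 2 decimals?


effective% = rating / (rating + k) * 100
= 100 / (100 + 100) * 100
= 100 / 200 * 100
= 0.5 * 100
= 50.00%

50.00%


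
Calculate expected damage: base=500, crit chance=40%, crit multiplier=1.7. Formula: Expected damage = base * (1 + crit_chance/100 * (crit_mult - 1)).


E[dmg] = base * (1 + crit_chance * (crit_mult - 1))
cc as decimal = 40/100 = 0.4
cm - 1 = 1.7 - 1 = 0.7
Bonus factor = 0.4 * 0.7 = 0.28
Total multiplier = 1 + 0.28 = 1.28
Expected damage = 500 * 1.28 = 640.00

640.00 damage


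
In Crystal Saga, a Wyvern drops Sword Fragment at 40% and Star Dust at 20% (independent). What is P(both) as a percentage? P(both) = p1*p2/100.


For independent events, P(both) = P(A) * P(B)
= 40% * 20%
= 800 / 100 %
= 8.0%

8.0%


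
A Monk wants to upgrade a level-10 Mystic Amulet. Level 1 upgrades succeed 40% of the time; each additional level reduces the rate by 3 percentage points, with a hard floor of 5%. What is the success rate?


raw_rate = 40 - 3 * (10 - 1)
= 40 - 3 * 9
= 40 - 27
= 13
Apply floor: max(13, 5) = 13%

13%


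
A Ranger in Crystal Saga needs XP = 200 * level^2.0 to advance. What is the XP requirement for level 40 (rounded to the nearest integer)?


XP = 200 * level^2.0
Substitute level = 40:
XP = 200 * 40^2.0
= 200 * 1600.0
= 320000

320000 XP


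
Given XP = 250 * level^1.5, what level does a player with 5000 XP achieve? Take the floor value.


XP = 250 * level^1.5, so level = (XP / 250)^(1/1.5)
= (5000 / 250)^(1/1.5)
= 20.0^0.6667
= 7.3681
Floor: level = 7

level 7
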